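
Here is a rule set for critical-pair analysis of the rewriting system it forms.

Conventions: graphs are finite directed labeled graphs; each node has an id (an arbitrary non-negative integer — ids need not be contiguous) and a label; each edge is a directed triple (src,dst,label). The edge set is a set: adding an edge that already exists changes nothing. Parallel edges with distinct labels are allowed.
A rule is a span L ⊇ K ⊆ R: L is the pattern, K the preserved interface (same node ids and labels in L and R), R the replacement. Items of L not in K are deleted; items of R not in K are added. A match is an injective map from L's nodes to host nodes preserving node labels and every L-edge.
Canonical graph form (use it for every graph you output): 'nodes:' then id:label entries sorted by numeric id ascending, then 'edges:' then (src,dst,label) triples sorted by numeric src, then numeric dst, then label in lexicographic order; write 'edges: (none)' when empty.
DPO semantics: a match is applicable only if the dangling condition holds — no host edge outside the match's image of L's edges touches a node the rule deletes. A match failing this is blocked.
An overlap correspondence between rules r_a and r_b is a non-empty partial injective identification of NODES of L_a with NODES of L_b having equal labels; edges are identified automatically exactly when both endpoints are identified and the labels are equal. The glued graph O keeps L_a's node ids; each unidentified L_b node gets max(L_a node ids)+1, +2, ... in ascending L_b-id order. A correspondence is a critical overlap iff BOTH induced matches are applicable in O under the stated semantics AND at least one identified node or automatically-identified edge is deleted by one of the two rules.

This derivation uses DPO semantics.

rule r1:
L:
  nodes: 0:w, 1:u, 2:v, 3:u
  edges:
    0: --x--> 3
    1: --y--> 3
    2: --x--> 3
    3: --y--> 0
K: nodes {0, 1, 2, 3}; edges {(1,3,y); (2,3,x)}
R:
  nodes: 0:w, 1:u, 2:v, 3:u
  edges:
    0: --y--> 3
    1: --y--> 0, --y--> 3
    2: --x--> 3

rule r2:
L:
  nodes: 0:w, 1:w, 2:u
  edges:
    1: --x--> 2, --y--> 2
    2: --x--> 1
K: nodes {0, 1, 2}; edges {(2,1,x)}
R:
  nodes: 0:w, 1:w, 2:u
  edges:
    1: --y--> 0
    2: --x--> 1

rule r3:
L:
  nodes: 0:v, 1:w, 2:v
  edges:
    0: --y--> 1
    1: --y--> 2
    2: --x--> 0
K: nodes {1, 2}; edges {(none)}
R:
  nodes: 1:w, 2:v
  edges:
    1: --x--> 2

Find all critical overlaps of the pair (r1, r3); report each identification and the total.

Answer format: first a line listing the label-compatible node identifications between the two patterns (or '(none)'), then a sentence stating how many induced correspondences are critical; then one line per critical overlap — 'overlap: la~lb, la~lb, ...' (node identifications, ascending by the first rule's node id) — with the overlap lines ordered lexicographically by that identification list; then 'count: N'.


label-compatible node identifications between L(r1) and L(r3): 0~1, 2~0, 2~2
0 of the induced correspondences are critical overlaps of r1 and r3.
count: 0


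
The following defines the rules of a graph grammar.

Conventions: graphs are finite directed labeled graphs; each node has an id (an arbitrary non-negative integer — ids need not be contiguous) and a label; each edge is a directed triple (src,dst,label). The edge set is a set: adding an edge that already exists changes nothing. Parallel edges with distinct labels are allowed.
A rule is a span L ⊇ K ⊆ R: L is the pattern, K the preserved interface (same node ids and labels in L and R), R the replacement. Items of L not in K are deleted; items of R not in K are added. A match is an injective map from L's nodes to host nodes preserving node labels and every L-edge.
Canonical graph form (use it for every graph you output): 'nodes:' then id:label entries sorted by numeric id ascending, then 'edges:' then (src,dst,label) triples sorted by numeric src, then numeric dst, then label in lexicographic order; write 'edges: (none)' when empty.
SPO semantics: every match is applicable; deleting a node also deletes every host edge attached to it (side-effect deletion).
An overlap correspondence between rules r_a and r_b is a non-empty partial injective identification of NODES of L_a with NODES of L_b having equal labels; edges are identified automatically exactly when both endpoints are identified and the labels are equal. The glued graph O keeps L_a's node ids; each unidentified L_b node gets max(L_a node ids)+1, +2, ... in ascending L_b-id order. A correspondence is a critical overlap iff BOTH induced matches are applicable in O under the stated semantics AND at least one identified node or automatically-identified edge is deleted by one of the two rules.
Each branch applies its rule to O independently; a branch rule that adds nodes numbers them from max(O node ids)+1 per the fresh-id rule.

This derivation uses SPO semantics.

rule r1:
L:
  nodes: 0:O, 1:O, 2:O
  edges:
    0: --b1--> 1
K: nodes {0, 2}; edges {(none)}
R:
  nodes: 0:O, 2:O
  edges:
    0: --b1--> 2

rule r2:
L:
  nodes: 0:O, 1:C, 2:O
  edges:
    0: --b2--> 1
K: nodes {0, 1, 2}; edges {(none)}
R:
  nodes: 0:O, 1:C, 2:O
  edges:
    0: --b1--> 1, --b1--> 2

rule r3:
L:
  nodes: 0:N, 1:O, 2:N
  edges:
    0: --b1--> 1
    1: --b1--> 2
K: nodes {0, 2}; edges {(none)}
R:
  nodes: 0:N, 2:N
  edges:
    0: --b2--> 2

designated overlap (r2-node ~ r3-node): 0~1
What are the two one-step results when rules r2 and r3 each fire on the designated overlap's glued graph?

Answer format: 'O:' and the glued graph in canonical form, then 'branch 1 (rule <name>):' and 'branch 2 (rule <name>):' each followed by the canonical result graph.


O:
nodes: 0:O, 1:C, 2:O, 3:N, 4:N
edges: (0,1,b2); (0,4,b1); (3,0,b1)
branch 1 (rule r2):
nodes: 0:O, 1:C, 2:O, 3:N, 4:N
edges: (0,1,b1); (0,2,b1); (0,4,b1); (3,0,b1)
branch 2 (rule r3):
nodes: 1:C, 2:O, 3:N, 4:N
edges: (3,4,b2)


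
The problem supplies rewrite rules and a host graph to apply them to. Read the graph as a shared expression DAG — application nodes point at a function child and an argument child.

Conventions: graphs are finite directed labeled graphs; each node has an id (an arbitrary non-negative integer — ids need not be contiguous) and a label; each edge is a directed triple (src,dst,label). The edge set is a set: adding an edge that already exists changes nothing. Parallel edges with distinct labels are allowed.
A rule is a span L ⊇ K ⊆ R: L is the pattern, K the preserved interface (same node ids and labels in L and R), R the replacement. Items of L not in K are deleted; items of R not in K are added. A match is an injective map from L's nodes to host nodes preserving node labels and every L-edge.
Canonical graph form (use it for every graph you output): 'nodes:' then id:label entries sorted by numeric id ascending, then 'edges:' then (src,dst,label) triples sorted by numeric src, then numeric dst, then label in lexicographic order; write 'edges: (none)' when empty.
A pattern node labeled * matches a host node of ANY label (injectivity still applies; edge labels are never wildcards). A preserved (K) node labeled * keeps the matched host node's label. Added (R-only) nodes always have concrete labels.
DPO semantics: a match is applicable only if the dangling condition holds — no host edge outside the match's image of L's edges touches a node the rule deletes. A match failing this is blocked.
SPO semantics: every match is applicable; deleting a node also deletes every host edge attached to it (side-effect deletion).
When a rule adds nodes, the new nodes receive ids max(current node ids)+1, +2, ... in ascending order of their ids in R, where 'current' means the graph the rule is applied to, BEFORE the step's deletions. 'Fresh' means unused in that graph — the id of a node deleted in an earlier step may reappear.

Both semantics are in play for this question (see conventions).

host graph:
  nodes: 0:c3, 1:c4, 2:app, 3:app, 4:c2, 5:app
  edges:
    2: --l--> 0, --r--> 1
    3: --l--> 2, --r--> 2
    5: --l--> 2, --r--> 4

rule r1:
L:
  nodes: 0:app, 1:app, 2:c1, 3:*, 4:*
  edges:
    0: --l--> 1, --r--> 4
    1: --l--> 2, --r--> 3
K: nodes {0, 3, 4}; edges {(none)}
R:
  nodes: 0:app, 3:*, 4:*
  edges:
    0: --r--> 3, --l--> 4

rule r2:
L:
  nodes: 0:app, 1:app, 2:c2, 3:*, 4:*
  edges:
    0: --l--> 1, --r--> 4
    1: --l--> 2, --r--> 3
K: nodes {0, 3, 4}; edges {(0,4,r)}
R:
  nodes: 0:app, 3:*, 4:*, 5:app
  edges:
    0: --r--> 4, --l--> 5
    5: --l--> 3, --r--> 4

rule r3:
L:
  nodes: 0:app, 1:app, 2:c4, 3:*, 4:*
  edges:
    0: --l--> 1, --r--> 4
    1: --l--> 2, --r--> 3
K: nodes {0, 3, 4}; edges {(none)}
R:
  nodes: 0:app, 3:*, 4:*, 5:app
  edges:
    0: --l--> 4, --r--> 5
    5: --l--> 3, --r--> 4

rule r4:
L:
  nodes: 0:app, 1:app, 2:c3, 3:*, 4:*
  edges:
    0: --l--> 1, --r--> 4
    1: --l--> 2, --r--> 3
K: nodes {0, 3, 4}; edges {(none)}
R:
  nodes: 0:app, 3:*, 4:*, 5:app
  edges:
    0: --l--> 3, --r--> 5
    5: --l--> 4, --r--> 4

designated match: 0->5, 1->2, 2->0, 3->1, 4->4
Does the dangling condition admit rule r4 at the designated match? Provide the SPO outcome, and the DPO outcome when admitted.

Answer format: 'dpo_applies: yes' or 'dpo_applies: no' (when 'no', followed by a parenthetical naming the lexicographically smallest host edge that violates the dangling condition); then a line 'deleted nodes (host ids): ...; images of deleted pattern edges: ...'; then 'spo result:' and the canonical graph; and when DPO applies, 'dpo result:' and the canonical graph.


dpo_applies: no
(the rule deletes node 2, which keeps host edge (3,2,l) outside the match image — the dangling condition fails, DPO blocks; SPO proceeds and side-deletes such edges)
deleted nodes (host ids): 0, 2; images of deleted pattern edges: (2,0,l); (2,1,r); (5,2,l); (5,4,r)
spo result:
nodes: 1:c4, 3:app, 4:c2, 5:app, 6:app
edges: (5,1,l); (5,6,r); (6,4,l); (6,4,r)


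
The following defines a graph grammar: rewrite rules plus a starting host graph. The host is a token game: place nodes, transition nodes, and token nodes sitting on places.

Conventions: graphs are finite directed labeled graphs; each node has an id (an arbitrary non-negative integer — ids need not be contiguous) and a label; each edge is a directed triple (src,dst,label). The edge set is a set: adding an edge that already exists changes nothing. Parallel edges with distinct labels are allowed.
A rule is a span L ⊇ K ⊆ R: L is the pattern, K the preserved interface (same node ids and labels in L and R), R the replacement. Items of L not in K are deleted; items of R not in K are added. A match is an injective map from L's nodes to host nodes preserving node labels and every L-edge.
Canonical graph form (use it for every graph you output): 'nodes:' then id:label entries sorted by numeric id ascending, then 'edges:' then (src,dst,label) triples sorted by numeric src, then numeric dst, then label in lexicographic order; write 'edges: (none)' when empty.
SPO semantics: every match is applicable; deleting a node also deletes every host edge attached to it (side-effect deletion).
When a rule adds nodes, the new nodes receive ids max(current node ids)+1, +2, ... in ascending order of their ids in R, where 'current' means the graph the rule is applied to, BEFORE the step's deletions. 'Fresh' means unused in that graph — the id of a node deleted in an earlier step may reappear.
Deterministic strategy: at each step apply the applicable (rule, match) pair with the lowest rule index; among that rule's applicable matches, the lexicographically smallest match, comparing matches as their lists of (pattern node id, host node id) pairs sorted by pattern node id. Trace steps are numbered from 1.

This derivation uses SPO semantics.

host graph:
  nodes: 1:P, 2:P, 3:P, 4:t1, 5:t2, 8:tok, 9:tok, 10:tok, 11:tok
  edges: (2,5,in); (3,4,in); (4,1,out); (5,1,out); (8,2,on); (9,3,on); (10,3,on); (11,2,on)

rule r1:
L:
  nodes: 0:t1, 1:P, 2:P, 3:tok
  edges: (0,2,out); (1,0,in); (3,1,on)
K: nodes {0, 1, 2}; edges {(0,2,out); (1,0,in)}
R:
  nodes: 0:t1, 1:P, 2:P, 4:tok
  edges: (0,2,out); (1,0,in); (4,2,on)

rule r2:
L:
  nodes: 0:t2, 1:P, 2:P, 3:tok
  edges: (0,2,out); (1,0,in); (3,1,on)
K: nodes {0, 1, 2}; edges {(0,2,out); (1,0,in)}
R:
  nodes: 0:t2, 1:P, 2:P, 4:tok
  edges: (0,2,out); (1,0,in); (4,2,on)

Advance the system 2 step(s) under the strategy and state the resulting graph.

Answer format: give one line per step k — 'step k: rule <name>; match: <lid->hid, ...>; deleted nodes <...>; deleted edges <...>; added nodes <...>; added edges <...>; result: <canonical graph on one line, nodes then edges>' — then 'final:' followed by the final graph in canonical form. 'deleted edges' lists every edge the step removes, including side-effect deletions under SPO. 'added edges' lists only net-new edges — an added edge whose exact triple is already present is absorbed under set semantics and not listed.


step 1: rule r1; match: 0->4, 1->3, 2->1, 3->9; deleted nodes 9; deleted edges (9,3,on); added nodes 12; added edges (12,1,on); result: nodes: 1:P, 2:P, 3:P, 4:t1, 5:t2, 8:tok, 10:tok, 11:tok, 12:tok edges: (2,5,in); (3,4,in); (4,1,out); (5,1,out); (8,2,on); (10,3,on); (11,2,on); (12,1,on)
step 2: rule r1; match: 0->4, 1->3, 2->1, 3->10; deleted nodes 10; deleted edges (10,3,on); added nodes 13; added edges (13,1,on); result: nodes: 1:P, 2:P, 3:P, 4:t1, 5:t2, 8:tok, 11:tok, 12:tok, 13:tok edges: (2,5,in); (3,4,in); (4,1,out); (5,1,out); (8,2,on); (11,2,on); (12,1,on); (13,1,on)
final:
nodes: 1:P, 2:P, 3:P, 4:t1, 5:t2, 8:tok, 11:tok, 12:tok, 13:tok
edges: (2,5,in); (3,4,in); (4,1,out); (5,1,out); (8,2,on); (11,2,on); (12,1,on); (13,1,on)


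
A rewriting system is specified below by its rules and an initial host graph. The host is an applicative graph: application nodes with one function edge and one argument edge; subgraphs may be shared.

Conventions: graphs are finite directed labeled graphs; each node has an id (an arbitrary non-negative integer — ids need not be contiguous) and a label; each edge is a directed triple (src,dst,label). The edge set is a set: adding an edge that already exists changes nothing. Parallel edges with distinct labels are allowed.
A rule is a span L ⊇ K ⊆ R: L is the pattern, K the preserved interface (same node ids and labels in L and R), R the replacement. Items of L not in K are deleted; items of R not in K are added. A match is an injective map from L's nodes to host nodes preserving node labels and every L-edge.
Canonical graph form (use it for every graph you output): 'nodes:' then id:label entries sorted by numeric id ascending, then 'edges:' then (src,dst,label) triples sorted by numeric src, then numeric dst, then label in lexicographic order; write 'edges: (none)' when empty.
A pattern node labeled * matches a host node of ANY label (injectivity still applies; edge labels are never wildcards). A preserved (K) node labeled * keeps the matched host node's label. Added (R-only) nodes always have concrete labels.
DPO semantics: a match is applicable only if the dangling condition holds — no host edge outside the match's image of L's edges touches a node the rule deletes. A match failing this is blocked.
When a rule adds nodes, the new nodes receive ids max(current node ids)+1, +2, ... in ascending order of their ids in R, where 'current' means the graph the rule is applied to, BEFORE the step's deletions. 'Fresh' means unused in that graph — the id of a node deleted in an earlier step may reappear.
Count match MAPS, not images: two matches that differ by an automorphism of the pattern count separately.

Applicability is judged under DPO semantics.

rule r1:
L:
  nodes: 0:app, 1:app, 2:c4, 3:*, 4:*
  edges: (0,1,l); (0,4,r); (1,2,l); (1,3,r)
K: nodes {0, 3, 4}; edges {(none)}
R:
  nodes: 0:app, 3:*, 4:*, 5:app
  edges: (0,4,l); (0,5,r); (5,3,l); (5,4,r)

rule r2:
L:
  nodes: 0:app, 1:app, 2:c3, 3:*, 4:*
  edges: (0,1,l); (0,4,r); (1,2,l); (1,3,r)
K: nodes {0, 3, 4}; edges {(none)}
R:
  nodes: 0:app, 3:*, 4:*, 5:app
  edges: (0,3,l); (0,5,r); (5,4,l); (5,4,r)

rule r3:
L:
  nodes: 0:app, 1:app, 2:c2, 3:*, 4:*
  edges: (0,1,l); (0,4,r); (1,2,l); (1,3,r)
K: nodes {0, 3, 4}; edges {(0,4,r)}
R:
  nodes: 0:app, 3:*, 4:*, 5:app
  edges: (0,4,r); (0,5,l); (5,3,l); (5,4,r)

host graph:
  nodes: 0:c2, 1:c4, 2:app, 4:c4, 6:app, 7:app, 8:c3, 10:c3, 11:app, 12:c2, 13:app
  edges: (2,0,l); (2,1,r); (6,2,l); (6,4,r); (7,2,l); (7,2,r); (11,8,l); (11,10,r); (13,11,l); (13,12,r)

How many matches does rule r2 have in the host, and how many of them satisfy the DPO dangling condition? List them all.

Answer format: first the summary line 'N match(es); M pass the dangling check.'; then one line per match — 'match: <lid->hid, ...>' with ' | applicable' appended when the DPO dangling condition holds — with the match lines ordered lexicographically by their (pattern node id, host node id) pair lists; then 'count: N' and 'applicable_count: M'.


1 match(es); 1 pass the dangling check.
match: 0->13, 1->11, 2->8, 3->10, 4->12 | applicable
count: 1
applicable_count: 1


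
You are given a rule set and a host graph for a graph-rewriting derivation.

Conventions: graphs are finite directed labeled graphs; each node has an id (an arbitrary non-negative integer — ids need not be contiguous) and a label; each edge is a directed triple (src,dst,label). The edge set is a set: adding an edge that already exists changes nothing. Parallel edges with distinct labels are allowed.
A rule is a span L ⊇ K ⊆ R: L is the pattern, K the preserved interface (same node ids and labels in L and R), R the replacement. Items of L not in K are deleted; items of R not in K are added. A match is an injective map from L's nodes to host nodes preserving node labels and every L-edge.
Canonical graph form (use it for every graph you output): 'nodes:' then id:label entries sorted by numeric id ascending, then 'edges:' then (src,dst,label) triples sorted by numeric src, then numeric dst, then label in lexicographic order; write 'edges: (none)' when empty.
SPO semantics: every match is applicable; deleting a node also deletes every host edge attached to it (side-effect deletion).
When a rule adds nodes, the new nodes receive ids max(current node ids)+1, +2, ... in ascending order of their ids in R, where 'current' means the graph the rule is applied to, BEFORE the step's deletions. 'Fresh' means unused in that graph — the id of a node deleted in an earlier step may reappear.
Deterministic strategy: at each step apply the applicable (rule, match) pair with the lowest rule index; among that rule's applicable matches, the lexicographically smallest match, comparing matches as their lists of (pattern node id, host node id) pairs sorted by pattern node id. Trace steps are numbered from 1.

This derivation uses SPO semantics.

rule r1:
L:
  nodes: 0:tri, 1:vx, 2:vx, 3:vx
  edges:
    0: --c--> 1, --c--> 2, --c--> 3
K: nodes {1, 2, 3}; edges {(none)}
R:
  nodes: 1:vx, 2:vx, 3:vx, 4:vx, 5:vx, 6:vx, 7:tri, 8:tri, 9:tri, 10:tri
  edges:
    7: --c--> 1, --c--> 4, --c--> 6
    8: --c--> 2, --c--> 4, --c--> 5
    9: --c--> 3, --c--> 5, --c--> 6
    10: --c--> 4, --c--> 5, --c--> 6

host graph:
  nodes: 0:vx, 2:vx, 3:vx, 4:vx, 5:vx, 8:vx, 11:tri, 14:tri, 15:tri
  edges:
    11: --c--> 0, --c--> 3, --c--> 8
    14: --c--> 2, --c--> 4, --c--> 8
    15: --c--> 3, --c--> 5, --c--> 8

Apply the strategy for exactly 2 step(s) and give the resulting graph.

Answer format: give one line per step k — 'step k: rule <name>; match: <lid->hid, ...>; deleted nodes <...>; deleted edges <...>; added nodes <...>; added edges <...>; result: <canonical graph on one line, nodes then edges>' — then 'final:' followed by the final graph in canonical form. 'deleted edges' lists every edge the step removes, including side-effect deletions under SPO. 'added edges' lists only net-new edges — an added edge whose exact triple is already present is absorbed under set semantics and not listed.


step 1: rule r1; match: 0->11, 1->0, 2->3, 3->8; deleted nodes 11; deleted edges (11,0,c); (11,3,c); (11,8,c); added nodes 16, 17, 18, 19, 20, 21, 22; added edges (19,0,c); (19,16,c); (19,18,c); (20,3,c); (20,16,c); (20,17,c); (21,8,c); (21,17,c); (21,18,c); (22,16,c); (22,17,c); (22,18,c); result: nodes: 0:vx, 2:vx, 3:vx, 4:vx, 5:vx, 8:vx, 14:tri, 15:tri, 16:vx, 17:vx, 18:vx, 19:tri, 20:tri, 21:tri, 22:tri edges: (14,2,c); (14,4,c); (14,8,c); (15,3,c); (15,5,c); (15,8,c); (19,0,c); (19,16,c); (19,18,c); (20,3,c); (20,16,c); (20,17,c); (21,8,c); (21,17,c); (21,18,c); (22,16,c); (22,17,c); (22,18,c)
step 2: rule r1; match: 0->14, 1->2, 2->4, 3->8; deleted nodes 14; deleted edges (14,2,c); (14,4,c); (14,8,c); added nodes 23, 24, 25, 26, 27, 28, 29; added edges (26,2,c); (26,23,c); (26,25,c); (27,4,c); (27,23,c); (27,24,c); (28,8,c); (28,24,c); (28,25,c); (29,23,c); (29,24,c); (29,25,c); result: nodes: 0:vx, 2:vx, 3:vx, 4:vx, 5:vx, 8:vx, 15:tri, 16:vx, 17:vx, 18:vx, 19:tri, 20:tri, 21:tri, 22:tri, 23:vx, 24:vx, 25:vx, 26:tri, 27:tri, 28:tri, 29:tri edges: (15,3,c); (15,5,c); (15,8,c); (19,0,c); (19,16,c); (19,18,c); (20,3,c); (20,16,c); (20,17,c); (21,8,c); (21,17,c); (21,18,c); (22,16,c); (22,17,c); (22,18,c); (26,2,c); (26,23,c); (26,25,c); (27,4,c); (27,23,c); (27,24,c); (28,8,c); (28,24,c); (28,25,c); (29,23,c); (29,24,c); (29,25,c)
final:
nodes: 0:vx, 2:vx, 3:vx, 4:vx, 5:vx, 8:vx, 15:tri, 16:vx, 17:vx, 18:vx, 19:tri, 20:tri, 21:tri, 22:tri, 23:vx, 24:vx, 25:vx, 26:tri, 27:tri, 28:tri, 29:tri
edges: (15,3,c); (15,5,c); (15,8,c); (19,0,c); (19,16,c); (19,18,c); (20,3,c); (20,16,c); (20,17,c); (21,8,c); (21,17,c); (21,18,c); (22,16,c); (22,17,c); (22,18,c); (26,2,c); (26,23,c); (26,25,c); (27,4,c); (27,23,c); (27,24,c); (28,8,c); (28,24,c); (28,25,c); (29,23,c); (29,24,c); (29,25,c)


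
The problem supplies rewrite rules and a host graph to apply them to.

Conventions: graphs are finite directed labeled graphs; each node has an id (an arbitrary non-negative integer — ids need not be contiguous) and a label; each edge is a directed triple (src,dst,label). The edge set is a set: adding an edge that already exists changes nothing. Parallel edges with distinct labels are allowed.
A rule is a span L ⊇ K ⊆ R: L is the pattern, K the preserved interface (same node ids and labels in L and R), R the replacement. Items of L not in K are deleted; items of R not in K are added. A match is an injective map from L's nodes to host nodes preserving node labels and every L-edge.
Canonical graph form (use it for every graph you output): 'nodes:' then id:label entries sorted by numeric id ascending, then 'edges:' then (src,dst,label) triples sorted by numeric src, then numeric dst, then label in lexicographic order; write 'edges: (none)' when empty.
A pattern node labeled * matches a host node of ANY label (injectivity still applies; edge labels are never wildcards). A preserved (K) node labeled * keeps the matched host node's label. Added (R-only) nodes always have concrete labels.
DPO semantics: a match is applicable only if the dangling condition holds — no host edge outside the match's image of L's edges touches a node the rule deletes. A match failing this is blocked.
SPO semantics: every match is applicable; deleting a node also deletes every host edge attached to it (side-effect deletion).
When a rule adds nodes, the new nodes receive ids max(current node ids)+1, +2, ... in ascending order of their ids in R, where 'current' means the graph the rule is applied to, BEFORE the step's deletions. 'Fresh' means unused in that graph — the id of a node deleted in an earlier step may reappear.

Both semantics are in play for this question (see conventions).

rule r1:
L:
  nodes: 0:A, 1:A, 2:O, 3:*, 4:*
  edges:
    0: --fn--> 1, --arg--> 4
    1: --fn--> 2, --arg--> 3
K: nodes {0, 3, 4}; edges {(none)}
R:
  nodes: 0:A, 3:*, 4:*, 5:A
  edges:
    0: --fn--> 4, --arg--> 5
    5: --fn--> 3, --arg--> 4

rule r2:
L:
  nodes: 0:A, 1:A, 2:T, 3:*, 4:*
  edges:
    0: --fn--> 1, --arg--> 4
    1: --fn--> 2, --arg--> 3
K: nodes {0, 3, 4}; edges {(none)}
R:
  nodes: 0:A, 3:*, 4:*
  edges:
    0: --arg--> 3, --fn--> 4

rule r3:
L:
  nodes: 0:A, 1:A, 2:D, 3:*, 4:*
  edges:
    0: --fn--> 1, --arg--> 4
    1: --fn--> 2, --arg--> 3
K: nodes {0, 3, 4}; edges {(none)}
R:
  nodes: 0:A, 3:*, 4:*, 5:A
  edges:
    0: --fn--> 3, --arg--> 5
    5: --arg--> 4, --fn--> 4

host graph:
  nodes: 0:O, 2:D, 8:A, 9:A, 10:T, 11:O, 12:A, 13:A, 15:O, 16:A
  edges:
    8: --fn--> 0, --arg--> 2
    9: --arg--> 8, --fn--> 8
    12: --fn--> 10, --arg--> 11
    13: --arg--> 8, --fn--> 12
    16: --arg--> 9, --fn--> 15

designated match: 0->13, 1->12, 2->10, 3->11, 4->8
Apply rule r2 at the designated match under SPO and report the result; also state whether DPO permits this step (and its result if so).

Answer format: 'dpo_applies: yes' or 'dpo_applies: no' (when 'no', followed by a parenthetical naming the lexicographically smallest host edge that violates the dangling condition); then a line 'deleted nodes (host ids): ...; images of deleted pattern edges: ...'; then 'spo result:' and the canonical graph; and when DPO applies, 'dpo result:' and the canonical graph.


dpo_applies: yes
deleted nodes (host ids): 10, 12; images of deleted pattern edges: (12,10,fn); (12,11,arg); (13,8,arg); (13,12,fn)
spo result:
nodes: 0:O, 2:D, 8:A, 9:A, 11:O, 13:A, 15:O, 16:A
edges: (8,0,fn); (8,2,arg); (9,8,arg); (9,8,fn); (13,8,fn); (13,11,arg); (16,9,arg); (16,15,fn)
dpo result:
nodes: 0:O, 2:D, 8:A, 9:A, 11:O, 13:A, 15:O, 16:A
edges: (8,0,fn); (8,2,arg); (9,8,arg); (9,8,fn); (13,8,fn); (13,11,arg); (16,9,arg); (16,15,fn)


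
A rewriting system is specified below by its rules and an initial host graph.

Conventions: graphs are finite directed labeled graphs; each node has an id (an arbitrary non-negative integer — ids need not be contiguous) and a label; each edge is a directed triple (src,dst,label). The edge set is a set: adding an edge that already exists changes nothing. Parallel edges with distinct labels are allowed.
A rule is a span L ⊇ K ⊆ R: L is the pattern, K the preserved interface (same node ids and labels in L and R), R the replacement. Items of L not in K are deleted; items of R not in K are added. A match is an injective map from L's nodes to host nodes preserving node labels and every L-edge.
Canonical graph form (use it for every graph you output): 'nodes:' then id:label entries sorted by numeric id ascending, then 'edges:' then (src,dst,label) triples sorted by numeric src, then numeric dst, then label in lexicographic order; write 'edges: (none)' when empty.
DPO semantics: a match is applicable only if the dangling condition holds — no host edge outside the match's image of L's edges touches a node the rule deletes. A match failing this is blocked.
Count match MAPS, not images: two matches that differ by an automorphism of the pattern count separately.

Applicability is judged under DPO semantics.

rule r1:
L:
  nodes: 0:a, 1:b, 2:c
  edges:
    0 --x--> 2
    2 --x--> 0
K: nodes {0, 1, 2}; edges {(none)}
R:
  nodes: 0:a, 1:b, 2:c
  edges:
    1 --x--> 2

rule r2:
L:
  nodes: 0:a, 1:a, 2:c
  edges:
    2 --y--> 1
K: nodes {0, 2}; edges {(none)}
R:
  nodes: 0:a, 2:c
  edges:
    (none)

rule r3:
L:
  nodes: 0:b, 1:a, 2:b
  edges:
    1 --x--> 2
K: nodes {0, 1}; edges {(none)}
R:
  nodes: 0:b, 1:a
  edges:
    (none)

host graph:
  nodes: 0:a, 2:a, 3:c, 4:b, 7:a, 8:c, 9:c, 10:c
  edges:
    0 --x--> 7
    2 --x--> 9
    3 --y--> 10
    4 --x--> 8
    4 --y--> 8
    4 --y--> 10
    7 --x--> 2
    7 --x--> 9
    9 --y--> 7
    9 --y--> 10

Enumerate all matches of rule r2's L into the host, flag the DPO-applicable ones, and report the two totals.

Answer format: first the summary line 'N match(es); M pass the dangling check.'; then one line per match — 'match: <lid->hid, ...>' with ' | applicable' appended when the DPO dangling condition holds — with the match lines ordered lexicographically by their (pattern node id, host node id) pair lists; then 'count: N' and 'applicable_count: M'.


2 match(es); 0 pass the dangling check.
match: 0->0, 1->7, 2->9
match: 0->2, 1->7, 2->9
count: 2
applicable_count: 0


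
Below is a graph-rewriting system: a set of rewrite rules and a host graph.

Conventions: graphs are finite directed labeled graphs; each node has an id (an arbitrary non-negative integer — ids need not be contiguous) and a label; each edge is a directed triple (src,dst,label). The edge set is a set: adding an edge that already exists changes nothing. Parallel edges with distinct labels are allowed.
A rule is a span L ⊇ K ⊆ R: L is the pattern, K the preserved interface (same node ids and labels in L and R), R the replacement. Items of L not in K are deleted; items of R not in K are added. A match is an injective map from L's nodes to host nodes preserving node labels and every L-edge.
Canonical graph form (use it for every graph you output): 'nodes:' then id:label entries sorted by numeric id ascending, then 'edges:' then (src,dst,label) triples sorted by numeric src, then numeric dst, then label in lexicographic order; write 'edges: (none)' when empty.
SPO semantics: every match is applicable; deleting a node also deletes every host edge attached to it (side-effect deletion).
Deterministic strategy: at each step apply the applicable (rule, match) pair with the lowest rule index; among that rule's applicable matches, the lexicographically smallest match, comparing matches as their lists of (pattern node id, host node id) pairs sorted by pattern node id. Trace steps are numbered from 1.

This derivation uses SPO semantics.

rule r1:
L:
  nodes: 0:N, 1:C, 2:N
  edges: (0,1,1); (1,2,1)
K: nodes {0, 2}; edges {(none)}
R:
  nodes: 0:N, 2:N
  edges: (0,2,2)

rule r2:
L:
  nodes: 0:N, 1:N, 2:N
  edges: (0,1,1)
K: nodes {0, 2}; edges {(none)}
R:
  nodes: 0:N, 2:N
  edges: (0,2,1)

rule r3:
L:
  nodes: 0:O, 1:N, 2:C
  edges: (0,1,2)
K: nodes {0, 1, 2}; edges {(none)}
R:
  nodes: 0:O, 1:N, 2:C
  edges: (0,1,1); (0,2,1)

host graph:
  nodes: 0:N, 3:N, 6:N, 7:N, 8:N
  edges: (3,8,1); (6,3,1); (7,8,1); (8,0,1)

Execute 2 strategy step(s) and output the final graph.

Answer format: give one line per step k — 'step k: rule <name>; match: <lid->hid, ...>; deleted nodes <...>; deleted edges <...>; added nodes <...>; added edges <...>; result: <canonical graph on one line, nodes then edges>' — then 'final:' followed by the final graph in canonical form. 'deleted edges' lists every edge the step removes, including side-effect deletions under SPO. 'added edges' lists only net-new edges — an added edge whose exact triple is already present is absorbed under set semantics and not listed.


step 1: rule r2; match: 0->3, 1->8, 2->0; deleted nodes 8; deleted edges (3,8,1); (7,8,1); (8,0,1); added nodes (none); added edges (3,0,1); result: nodes: 0:N, 3:N, 6:N, 7:N edges: (3,0,1); (6,3,1)
step 2: rule r2; match: 0->3, 1->0, 2->6; deleted nodes 0; deleted edges (3,0,1); added nodes (none); added edges (3,6,1); result: nodes: 3:N, 6:N, 7:N edges: (3,6,1); (6,3,1)
final:
nodes: 3:N, 6:N, 7:N
edges: (3,6,1); (6,3,1)


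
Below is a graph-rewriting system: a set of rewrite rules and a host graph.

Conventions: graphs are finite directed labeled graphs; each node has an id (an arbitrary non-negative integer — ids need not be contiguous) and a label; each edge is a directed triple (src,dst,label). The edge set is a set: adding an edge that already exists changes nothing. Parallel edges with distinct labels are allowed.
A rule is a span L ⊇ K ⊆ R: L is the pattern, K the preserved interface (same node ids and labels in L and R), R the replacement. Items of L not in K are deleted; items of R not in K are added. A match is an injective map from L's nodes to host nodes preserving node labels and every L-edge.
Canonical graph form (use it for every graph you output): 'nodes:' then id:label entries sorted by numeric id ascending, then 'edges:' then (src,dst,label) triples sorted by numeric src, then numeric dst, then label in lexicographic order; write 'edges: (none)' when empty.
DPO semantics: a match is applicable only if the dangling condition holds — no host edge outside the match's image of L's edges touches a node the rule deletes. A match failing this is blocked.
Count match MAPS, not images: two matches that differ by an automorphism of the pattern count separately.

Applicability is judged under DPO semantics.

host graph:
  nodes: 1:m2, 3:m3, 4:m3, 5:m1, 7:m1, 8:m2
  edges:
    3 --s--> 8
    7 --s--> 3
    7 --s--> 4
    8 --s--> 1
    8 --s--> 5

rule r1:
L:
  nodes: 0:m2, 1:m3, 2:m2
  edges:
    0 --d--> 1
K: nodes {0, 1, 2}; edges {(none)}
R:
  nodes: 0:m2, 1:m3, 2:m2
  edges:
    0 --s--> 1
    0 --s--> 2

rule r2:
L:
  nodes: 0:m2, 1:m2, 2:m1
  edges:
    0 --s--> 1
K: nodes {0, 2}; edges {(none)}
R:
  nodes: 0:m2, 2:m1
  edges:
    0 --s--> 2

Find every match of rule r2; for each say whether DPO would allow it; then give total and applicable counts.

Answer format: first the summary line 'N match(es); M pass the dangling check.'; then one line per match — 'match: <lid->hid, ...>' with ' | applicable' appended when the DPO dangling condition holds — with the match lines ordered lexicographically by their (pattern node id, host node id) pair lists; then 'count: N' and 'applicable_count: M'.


2 match(es); 2 pass the dangling check.
match: 0->8, 1->1, 2->5 | applicable
match: 0->8, 1->1, 2->7 | applicable
count: 2
applicable_count: 2


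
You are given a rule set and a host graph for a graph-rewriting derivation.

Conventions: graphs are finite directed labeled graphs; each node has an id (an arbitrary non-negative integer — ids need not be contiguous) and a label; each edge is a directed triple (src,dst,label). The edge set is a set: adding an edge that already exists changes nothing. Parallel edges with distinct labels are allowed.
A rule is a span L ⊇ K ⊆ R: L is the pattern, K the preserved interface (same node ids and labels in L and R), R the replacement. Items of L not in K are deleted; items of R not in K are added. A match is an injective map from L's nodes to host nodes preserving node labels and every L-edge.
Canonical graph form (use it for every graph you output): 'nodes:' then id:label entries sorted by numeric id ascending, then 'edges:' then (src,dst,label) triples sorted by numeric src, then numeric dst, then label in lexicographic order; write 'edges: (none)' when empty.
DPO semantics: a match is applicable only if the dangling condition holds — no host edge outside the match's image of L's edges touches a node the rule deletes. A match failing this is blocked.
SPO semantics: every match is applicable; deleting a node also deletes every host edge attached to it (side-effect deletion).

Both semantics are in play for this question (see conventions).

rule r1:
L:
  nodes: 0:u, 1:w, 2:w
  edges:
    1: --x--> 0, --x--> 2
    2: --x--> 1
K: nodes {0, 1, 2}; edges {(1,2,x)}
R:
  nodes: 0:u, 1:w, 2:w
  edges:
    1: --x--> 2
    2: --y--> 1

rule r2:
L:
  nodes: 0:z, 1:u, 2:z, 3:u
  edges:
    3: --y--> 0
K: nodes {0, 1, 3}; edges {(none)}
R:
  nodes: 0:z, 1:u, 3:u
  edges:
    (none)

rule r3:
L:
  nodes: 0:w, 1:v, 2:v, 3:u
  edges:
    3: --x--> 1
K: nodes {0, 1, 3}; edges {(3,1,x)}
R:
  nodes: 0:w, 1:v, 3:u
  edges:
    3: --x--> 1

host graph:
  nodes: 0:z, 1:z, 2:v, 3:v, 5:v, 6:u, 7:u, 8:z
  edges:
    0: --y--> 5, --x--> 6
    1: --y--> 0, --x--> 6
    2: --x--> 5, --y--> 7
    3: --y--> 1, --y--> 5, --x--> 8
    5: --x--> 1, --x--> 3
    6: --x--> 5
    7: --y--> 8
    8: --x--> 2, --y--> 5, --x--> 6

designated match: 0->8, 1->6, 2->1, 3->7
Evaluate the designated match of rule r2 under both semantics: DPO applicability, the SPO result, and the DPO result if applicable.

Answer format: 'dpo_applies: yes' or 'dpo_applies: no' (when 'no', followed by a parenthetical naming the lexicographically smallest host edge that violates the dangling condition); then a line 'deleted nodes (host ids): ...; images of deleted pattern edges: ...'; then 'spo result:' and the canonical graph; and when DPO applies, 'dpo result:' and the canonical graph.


dpo_applies: no
(the rule deletes node 1, which keeps host edge (1,0,y) outside the match image — the dangling condition fails, DPO blocks; SPO proceeds and side-deletes such edges)
deleted nodes (host ids): 1; images of deleted pattern edges: (7,8,y)
spo result:
nodes: 0:z, 2:v, 3:v, 5:v, 6:u, 7:u, 8:z
edges: (0,5,y); (0,6,x); (2,5,x); (2,7,y); (3,5,y); (3,8,x); (5,3,x); (6,5,x); (8,2,x); (8,5,y); (8,6,x)


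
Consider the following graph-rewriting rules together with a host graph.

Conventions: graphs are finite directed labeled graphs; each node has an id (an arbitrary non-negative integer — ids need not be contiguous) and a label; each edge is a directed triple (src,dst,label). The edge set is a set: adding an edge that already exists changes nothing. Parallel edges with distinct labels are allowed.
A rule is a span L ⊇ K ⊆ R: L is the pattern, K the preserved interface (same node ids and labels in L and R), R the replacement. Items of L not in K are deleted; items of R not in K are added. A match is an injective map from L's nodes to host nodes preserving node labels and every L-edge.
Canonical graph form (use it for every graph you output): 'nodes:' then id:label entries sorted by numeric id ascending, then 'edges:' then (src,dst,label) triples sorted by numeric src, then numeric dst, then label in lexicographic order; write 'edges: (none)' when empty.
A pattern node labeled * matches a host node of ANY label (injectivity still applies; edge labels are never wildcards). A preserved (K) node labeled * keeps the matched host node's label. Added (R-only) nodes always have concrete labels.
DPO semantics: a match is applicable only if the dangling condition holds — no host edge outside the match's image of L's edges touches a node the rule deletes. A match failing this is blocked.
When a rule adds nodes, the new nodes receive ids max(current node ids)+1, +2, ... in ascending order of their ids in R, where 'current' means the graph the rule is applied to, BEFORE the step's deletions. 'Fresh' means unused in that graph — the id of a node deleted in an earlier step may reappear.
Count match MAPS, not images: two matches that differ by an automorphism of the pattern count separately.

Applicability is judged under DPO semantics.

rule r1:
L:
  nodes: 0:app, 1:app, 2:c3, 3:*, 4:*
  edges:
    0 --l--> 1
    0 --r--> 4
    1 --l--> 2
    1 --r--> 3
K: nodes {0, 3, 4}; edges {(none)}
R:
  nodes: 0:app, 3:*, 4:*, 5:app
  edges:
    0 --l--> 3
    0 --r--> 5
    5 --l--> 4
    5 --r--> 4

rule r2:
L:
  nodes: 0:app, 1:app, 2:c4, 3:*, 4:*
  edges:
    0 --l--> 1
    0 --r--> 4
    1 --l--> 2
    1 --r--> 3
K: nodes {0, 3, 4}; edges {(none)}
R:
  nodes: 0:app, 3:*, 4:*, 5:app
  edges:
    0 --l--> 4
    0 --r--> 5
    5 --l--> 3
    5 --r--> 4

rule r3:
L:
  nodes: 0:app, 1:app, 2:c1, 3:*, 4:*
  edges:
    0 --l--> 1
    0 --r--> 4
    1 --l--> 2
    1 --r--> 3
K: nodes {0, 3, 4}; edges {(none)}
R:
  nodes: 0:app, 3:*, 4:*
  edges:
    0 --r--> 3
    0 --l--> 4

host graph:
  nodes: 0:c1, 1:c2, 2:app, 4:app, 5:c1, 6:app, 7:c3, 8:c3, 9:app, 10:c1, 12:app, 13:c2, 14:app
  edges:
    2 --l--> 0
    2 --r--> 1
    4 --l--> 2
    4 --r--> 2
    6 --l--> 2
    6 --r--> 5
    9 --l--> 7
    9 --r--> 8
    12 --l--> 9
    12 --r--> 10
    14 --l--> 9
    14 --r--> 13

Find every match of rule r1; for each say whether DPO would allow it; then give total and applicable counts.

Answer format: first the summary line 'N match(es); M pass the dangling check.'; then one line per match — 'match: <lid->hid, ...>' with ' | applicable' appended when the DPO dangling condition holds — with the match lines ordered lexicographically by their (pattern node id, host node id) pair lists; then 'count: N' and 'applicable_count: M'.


2 match(es); 0 pass the dangling check.
match: 0->12, 1->9, 2->7, 3->8, 4->10
match: 0->14, 1->9, 2->7, 3->8, 4->13
count: 2
applicable_count: 0


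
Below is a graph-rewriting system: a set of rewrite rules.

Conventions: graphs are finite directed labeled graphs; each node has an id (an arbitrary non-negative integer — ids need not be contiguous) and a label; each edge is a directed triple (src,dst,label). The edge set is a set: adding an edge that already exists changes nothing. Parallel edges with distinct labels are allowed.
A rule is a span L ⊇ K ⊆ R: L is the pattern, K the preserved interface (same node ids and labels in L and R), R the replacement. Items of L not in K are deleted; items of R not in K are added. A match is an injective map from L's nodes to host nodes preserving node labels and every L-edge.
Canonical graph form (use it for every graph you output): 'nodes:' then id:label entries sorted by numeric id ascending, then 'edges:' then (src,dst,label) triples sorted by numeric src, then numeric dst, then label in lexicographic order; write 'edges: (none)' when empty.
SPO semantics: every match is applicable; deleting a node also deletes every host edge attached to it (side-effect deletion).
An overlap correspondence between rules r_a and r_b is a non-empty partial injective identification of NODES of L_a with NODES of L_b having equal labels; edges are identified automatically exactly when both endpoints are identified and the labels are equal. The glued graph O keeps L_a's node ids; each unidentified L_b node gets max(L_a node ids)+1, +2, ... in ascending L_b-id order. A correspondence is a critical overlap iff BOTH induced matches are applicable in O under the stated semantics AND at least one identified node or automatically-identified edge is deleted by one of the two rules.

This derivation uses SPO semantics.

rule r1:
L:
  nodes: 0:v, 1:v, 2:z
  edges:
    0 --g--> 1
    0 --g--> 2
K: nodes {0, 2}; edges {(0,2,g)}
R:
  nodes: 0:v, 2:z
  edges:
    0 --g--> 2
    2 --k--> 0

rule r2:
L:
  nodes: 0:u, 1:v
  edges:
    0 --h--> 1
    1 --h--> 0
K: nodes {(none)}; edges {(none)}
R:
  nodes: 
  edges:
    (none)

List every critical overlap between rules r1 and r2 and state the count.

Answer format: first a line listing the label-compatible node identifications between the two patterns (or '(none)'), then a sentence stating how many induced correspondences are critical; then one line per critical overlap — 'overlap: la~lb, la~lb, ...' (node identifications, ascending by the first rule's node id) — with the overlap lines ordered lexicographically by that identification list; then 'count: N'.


label-compatible node identifications between L(r1) and L(r2): 0~1, 1~1
2 of the induced correspondences are critical overlaps of r1 and r2.
overlap: 0~1
overlap: 1~1
count: 2
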